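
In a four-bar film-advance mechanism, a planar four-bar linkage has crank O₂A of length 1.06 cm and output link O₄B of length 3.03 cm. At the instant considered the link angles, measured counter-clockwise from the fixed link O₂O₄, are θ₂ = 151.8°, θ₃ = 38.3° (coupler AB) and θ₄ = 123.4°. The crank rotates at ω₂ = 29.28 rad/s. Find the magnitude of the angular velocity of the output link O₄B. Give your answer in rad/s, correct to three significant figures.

ω₂ = 29.28 rad/s
Differentiating the loop-closure r₂e^{iθ₂}+r₃e^{iθ₃}=r₁+r₄e^{iθ₄} gives r₂ω₂e^{iθ₂}+r₃ω₃e^{iθ₃}=r₄ω₄e^{iθ₄}.
Eliminating the other unknown: ω₄ = r₂ω₂ sin(θ₂−θ₃) / [r₄ sin(θ₄−θ₃)].
Numerator sine = +0.91706; denominator sine = +0.99635.
Result = 0.0106·29.28·(+0.91706) / (0.0303·(+0.99635)) = +9.4281 rad/s; magnitude 9.4281 rad/s.

9.43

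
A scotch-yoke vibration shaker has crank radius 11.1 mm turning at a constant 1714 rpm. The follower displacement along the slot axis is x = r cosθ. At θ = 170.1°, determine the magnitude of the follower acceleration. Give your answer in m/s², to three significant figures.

352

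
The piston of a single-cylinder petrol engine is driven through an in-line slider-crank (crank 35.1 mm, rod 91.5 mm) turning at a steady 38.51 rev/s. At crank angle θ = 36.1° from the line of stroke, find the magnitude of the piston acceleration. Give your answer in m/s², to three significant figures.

1940

ω = 2π·38.5 = 242 rad/s
x(θ) = r cosθ + √(L² − r² sin²θ); with ω constant, a = ω²·d²x/dθ².
d²x/dθ² = −r cosθ − r²(cos2θ)/√u − r⁴ sin²2θ/(4u^{3/2}),  u = L² − r² sin²θ = 0.00794455 m².
Substituting r = 0.0351 m, L = 0.0915 m, θ = 36.1°: d²x/dθ² = -0.033072 m.
a = ω²·d²x/dθ² = (242)²·(-0.033072) = -1936.3 m/s²;  |a| = 1936.3 m/s².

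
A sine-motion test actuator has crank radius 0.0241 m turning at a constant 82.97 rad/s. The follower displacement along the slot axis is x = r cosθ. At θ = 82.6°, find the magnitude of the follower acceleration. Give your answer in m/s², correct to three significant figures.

21.4

ω = 82.97 rad/s
x = r cosθ ⇒ ẍ = −rω² cosθ (ω constant).
|a| = rω²|cosθ| = 0.0241·(82.97)²·|cos 82.6°| = 21.368 m/s².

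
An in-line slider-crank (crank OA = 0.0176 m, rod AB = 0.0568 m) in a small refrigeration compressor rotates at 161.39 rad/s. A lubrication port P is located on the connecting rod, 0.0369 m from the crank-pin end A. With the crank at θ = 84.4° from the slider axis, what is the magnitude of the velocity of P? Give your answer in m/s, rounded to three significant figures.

ω = 161.4 rad/s.  Crank-pin speed |V_A| = rω = 2.8405 m/s, perpendicular to OA.
Rod angle: sinφ = −(r/L) sinθ ⇒ φ = -17.962°; ω_rod = −rω cosθ/√(L²−r²sin²θ) = -5.13 rad/s.
V_P = V_A + ω_rod × AP, with AP = 0.0369 m along the rod.
Components: V_Px = −rω sinθ − a·ω_rod·sinφ = -2.8853 m/s;  V_Py = rω cosθ + a·ω_rod·cosφ = +0.097111 m/s.
|V_P| = √(V_Px² + V_Py²) = 2.8869 m/s.

2.89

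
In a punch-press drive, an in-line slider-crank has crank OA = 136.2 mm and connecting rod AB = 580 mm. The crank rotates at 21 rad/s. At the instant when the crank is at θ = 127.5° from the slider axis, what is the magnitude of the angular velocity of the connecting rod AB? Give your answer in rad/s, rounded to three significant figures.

ω = 21 rad/s
The rod makes angle φ with the slider axis where L sinφ = r sinθ; differentiating, L cosφ·φ̇ = r ω cosθ.
L cosφ = √(L² − r² sin²θ) = 0.56985 m.
|ω_rod| = r ω |cosθ| / √(L² − r² sin²θ) = 0.1362·21·0.60876/0.56985 = 3.0555 rad/s.

3.06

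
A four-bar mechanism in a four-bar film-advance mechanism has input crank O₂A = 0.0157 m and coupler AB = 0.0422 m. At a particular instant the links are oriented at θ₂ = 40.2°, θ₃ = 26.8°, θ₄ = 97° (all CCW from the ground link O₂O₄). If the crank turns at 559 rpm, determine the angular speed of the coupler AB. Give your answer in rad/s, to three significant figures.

19.4

ω₂ = 58.54 rad/s (from 559 rpm).
Differentiating the loop-closure r₂e^{iθ₂}+r₃e^{iθ₃}=r₁+r₄e^{iθ₄} gives r₂ω₂e^{iθ₂}+r₃ω₃e^{iθ₃}=r₄ω₄e^{iθ₄}.
Eliminating the other unknown: ω₃ = r₂ω₂ sin(θ₄−θ₂) / [r₃ sin(θ₃−θ₄)].
Numerator sine = +0.83676; denominator sine = -0.94088.
Result = 0.0157·58.54·(+0.83676) / (0.0422·(-0.94088)) = -19.369 rad/s; magnitude 19.369 rad/s.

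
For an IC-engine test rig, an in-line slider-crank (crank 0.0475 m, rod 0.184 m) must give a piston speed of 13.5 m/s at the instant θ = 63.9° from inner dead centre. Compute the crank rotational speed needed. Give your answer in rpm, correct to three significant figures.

2710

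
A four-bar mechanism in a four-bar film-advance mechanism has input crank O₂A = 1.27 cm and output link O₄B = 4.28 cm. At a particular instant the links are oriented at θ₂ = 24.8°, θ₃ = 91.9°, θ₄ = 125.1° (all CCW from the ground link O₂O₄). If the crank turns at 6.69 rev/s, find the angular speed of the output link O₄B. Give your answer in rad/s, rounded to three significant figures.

21.0

ω₂ = 42.03 rad/s (from 6.69 rev/s).
Differentiating the loop-closure r₂e^{iθ₂}+r₃e^{iθ₃}=r₁+r₄e^{iθ₄} gives r₂ω₂e^{iθ₂}+r₃ω₃e^{iθ₃}=r₄ω₄e^{iθ₄}.
Eliminating the other unknown: ω₄ = r₂ω₂ sin(θ₂−θ₃) / [r₄ sin(θ₄−θ₃)].
Numerator sine = -0.92119; denominator sine = +0.54756.
Result = 0.0127·42.03·(-0.92119) / (0.0428·(+0.54756)) = -20.984 rad/s; magnitude 20.984 rad/s.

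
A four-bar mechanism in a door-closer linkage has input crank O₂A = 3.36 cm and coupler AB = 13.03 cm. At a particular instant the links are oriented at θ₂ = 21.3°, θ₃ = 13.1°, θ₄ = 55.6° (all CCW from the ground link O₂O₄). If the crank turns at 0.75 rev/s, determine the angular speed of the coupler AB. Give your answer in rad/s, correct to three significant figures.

1.01

ω₂ = 4.712 rad/s (from 0.75 rev/s).
Differentiating the loop-closure r₂e^{iθ₂}+r₃e^{iθ₃}=r₁+r₄e^{iθ₄} gives r₂ω₂e^{iθ₂}+r₃ω₃e^{iθ₃}=r₄ω₄e^{iθ₄}.
Eliminating the other unknown: ω₃ = r₂ω₂ sin(θ₄−θ₂) / [r₃ sin(θ₃−θ₄)].
Numerator sine = +0.56353; denominator sine = -0.67559.
Result = 0.0336·4.712·(+0.56353) / (0.1303·(-0.67559)) = -1.0136 rad/s; magnitude 1.0136 rad/s.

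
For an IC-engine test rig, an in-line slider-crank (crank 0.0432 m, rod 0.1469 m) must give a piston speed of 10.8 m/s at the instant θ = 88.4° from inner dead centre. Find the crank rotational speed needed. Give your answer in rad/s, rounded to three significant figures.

248

For an in-line slider-crank, |v_piston| = rω|sinθ|·[1 + r cosθ/√(L² − r² sin²θ)].
With r = 0.0432 m, L = 0.1469 m, θ = 88.4°: the bracketed kinematic factor |dx/dθ| = 0.043554 m.
ω = v/|dx/dθ| = 10.8/0.043554 = 247.97 rad/s.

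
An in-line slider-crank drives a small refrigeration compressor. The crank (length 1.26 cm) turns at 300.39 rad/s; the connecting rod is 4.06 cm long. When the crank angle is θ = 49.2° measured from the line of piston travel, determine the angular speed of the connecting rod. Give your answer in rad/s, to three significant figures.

62.7

ω = 300.4 rad/s
The rod makes angle φ with the slider axis where L sinφ = r sinθ; differentiating, L cosφ·φ̇ = r ω cosθ.
L cosφ = √(L² − r² sin²θ) = 0.039464 m.
|ω_rod| = r ω |cosθ| / √(L² − r² sin²θ) = 0.0126·300.4·0.65342/0.039464 = 62.669 rad/s.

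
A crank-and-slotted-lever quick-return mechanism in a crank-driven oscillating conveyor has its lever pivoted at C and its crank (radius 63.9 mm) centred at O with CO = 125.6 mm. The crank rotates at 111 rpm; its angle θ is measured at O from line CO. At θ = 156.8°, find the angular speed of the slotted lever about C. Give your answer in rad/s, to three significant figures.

ω = 11.62 rad/s (from 111 rpm).
Crank pin A relative to C: A = (d + r cosθ, r sinθ); lever angle φ = atan2(r sinθ, d + r cosθ).
Differentiating tanφ: φ̇ = rω(d cosθ + r)/(d² + r² + 2dr cosθ).
d² + r² + 2dr cosθ = |CA|² = 0.0051049 m²;  d cosθ + r = -0.051543 m.
|ω_lever| = |0.0639·11.62·-0.051543| / 0.0051049 = 7.4996 rad/s.

7.50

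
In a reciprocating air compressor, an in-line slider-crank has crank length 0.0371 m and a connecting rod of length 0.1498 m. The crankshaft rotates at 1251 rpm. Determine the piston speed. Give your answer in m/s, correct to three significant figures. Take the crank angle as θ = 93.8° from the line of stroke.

4.77

ω = 2π·1251/60 = 131 rad/s
For an in-line slider-crank, x = r cosθ + √(L² − r² sin²θ), so v = −rω sinθ·[1 + r cosθ/√(L² − r² sin²θ)].
With r = 0.0371 m, L = 0.1498 m, θ = 93.8°: √(L² − r² sin²θ) = 0.14515 m.
v = −0.0371·131·0.99780·[1 + 0.0371·-0.06627/0.14515] = -4.7674 m/s.
|v| = 4.7674 m/s.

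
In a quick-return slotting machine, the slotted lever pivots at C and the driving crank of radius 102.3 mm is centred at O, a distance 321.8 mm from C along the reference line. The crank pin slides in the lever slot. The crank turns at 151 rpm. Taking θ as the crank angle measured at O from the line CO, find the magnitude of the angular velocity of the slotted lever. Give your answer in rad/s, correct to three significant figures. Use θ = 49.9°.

3.20

ω = 15.81 rad/s (from 151 rpm).
Crank pin A relative to C: A = (d + r cosθ, r sinθ); lever angle φ = atan2(r sinθ, d + r cosθ).
Differentiating tanφ: φ̇ = rω(d cosθ + r)/(d² + r² + 2dr cosθ).
d² + r² + 2dr cosθ = |CA|² = 0.15643 m²;  d cosθ + r = +0.30958 m.
|ω_lever| = |0.1023·15.81·+0.30958| / 0.15643 = 3.2013 rad/s.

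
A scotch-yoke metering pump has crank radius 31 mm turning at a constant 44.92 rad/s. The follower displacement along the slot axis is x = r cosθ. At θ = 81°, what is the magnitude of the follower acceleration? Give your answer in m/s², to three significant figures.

ω = 44.92 rad/s
x = r cosθ ⇒ ẍ = −rω² cosθ (ω constant).
|a| = rω²|cosθ| = 0.031·(44.92)²·|cos 81°| = 9.7853 m/s².

9.79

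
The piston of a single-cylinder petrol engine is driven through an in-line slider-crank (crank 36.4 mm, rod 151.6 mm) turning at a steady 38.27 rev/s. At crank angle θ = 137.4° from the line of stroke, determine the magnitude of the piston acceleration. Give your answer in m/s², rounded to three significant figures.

ω = 2π·38.3 = 240.5 rad/s
x(θ) = r cosθ + √(L² − r² sin²θ); with ω constant, a = ω²·d²x/dθ².
d²x/dθ² = −r cosθ − r²(cos2θ)/√u − r⁴ sin²2θ/(4u^{3/2}),  u = L² − r² sin²θ = 0.0223755 m².
Substituting r = 0.0364 m, L = 0.1516 m, θ = 137.4°: d²x/dθ² = +0.025923 m.
a = ω²·d²x/dθ² = (240.5)²·(+0.025923) = +1498.8 m/s²;  |a| = 1498.8 m/s².

1500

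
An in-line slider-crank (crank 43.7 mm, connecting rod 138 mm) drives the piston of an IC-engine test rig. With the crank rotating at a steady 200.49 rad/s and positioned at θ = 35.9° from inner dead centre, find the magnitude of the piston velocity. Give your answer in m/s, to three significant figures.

6.48

ω = 200.5 rad/s
For an in-line slider-crank, x = r cosθ + √(L² − r² sin²θ), so v = −rω sinθ·[1 + r cosθ/√(L² − r² sin²θ)].
With r = 0.0437 m, L = 0.138 m, θ = 35.9°: √(L² − r² sin²θ) = 0.1356 m.
v = −0.0437·200.5·0.58637·[1 + 0.0437·0.81004/0.1356] = -6.4786 m/s.
|v| = 6.4786 m/s.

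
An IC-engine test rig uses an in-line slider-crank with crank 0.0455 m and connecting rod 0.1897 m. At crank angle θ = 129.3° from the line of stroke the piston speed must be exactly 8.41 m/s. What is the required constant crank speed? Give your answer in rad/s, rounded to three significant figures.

283

For an in-line slider-crank, |v_piston| = rω|sinθ|·[1 + r cosθ/√(L² − r² sin²θ)].
With r = 0.0455 m, L = 0.1897 m, θ = 129.3°: the bracketed kinematic factor |dx/dθ| = 0.029766 m.
ω = v/|dx/dθ| = 8.41/0.029766 = 282.54 rad/s.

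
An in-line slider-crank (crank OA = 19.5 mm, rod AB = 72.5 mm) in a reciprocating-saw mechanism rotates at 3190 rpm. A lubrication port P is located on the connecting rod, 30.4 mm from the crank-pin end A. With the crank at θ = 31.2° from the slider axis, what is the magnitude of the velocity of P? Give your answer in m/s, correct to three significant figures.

4.92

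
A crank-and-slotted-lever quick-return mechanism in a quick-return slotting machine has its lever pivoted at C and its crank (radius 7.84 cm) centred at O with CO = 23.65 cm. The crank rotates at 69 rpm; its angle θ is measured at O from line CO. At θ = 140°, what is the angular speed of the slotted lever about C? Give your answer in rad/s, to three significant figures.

1.73

ω = 7.226 rad/s (from 69 rpm).
Crank pin A relative to C: A = (d + r cosθ, r sinθ); lever angle φ = atan2(r sinθ, d + r cosθ).
Differentiating tanφ: φ̇ = rω(d cosθ + r)/(d² + r² + 2dr cosθ).
d² + r² + 2dr cosθ = |CA|² = 0.0336714 m²;  d cosθ + r = -0.10277 m.
|ω_lever| = |0.0784·7.226·-0.10277| / 0.0336714 = 1.729 rad/s.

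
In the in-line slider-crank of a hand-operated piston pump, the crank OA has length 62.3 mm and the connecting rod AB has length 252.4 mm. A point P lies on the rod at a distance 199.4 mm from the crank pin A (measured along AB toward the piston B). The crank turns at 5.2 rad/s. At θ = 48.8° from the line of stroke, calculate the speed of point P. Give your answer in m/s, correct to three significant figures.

ω = 5.2 rad/s.  Crank-pin speed |V_A| = rω = 0.32396 m/s, perpendicular to OA.
Rod angle: sinφ = −(r/L) sinθ ⇒ φ = -10.703°; ω_rod = −rω cosθ/√(L²−r²sin²θ) = -0.86041 rad/s.
V_P = V_A + ω_rod × AP, with AP = 0.1994 m along the rod.
Components: V_Px = −rω sinθ − a·ω_rod·sinφ = -0.27562 m/s;  V_Py = rω cosθ + a·ω_rod·cosφ = +0.044808 m/s.
|V_P| = √(V_Px² + V_Py²) = 0.27923 m/s.

0.279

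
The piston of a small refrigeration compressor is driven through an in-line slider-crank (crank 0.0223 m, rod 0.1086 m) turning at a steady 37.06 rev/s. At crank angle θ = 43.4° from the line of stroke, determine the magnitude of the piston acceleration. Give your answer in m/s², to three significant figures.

895

ω = 2π·37.1 = 232.9 rad/s
x(θ) = r cosθ + √(L² − r² sin²θ); with ω constant, a = ω²·d²x/dθ².
d²x/dθ² = −r cosθ − r²(cos2θ)/√u − r⁴ sin²2θ/(4u^{3/2}),  u = L² − r² sin²θ = 0.0115592 m².
Substituting r = 0.0223 m, L = 0.1086 m, θ = 43.4°: d²x/dθ² = -0.01651 m.
a = ω²·d²x/dθ² = (232.9)²·(-0.01651) = -895.22 m/s²;  |a| = 895.22 m/s².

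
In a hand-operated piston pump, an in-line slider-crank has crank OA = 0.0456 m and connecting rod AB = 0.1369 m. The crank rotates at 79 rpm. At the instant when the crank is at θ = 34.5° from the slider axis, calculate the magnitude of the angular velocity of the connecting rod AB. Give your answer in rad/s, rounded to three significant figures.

2.31

ω = 8.273 rad/s (converted from 79 rpm).
The rod makes angle φ with the slider axis where L sinφ = r sinθ; differentiating, L cosφ·φ̇ = r ω cosθ.
L cosφ = √(L² − r² sin²θ) = 0.13444 m.
|ω_rod| = r ω |cosθ| / √(L² − r² sin²θ) = 0.0456·8.273·0.82413/0.13444 = 2.3125 rad/s.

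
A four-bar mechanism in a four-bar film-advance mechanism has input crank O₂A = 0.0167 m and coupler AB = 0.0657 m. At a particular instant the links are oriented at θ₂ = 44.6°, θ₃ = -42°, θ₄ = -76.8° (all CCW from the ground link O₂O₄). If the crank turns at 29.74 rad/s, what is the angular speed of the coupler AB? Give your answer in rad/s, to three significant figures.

11.3

ω₂ = 29.74 rad/s
Differentiating the loop-closure r₂e^{iθ₂}+r₃e^{iθ₃}=r₁+r₄e^{iθ₄} gives r₂ω₂e^{iθ₂}+r₃ω₃e^{iθ₃}=r₄ω₄e^{iθ₄}.
Eliminating the other unknown: ω₃ = r₂ω₂ sin(θ₄−θ₂) / [r₃ sin(θ₃−θ₄)].
Numerator sine = -0.85355; denominator sine = +0.57071.
Result = 0.0167·29.74·(-0.85355) / (0.0657·(+0.57071)) = -11.306 rad/s; magnitude 11.306 rad/s.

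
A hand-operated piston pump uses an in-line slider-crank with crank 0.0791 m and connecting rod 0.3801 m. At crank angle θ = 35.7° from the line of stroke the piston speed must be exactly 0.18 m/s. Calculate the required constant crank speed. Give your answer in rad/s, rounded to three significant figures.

3.33

For an in-line slider-crank, |v_piston| = rω|sinθ|·[1 + r cosθ/√(L² − r² sin²θ)].
With r = 0.0791 m, L = 0.3801 m, θ = 35.7°: the bracketed kinematic factor |dx/dθ| = 0.054017 m.
ω = v/|dx/dθ| = 0.18/0.054017 = 3.3323 rad/s.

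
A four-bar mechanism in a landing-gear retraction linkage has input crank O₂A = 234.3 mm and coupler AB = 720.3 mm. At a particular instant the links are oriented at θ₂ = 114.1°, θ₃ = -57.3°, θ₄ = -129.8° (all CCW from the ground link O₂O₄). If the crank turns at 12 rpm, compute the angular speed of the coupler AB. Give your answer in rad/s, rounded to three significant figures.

ω₂ = 1.257 rad/s (from 12 rpm).
Differentiating the loop-closure r₂e^{iθ₂}+r₃e^{iθ₃}=r₁+r₄e^{iθ₄} gives r₂ω₂e^{iθ₂}+r₃ω₃e^{iθ₃}=r₄ω₄e^{iθ₄}.
Eliminating the other unknown: ω₃ = r₂ω₂ sin(θ₄−θ₂) / [r₃ sin(θ₃−θ₄)].
Numerator sine = +0.89803; denominator sine = +0.95372.
Result = 0.2343·1.257·(+0.89803) / (0.7203·(+0.95372)) = +0.38489 rad/s; magnitude 0.38489 rad/s.

0.385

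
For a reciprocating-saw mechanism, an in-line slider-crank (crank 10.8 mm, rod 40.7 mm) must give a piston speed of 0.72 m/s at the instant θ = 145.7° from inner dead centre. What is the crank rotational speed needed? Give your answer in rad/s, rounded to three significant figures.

152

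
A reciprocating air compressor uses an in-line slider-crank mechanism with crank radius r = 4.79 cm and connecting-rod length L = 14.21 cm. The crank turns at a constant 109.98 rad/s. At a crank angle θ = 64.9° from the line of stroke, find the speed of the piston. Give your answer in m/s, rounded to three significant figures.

ω = 110 rad/s
For an in-line slider-crank, x = r cosθ + √(L² − r² sin²θ), so v = −rω sinθ·[1 + r cosθ/√(L² − r² sin²θ)].
With r = 0.0479 m, L = 0.1421 m, θ = 64.9°: √(L² − r² sin²θ) = 0.13532 m.
v = −0.0479·110·0.90557·[1 + 0.0479·0.42420/0.13532] = -5.4869 m/s.
|v| = 5.4869 m/s.

5.49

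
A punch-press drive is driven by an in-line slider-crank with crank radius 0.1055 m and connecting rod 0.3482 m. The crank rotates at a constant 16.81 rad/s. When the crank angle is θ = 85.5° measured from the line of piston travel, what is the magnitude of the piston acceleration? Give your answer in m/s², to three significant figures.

ω = 16.81 rad/s
x(θ) = r cosθ + √(L² − r² sin²θ); with ω constant, a = ω²·d²x/dθ².
d²x/dθ² = −r cosθ − r²(cos2θ)/√u − r⁴ sin²2θ/(4u^{3/2}),  u = L² − r² sin²θ = 0.110182 m².
Substituting r = 0.1055 m, L = 0.3482 m, θ = 85.5°: d²x/dθ² = +0.02482 m.
a = ω²·d²x/dθ² = (16.81)²·(+0.02482) = +7.0136 m/s²;  |a| = 7.0136 m/s².

7.01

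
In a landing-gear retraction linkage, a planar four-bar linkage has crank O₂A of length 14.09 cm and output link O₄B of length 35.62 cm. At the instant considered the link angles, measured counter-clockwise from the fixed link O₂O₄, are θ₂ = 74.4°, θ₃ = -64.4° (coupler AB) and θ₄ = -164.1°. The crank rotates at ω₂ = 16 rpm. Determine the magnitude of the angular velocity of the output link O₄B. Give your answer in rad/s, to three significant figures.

0.443

ω₂ = 1.676 rad/s (from 16 rpm).
Differentiating the loop-closure r₂e^{iθ₂}+r₃e^{iθ₃}=r₁+r₄e^{iθ₄} gives r₂ω₂e^{iθ₂}+r₃ω₃e^{iθ₃}=r₄ω₄e^{iθ₄}.
Eliminating the other unknown: ω₄ = r₂ω₂ sin(θ₂−θ₃) / [r₄ sin(θ₄−θ₃)].
Numerator sine = +0.65869; denominator sine = -0.98570.
Result = 0.1409·1.676·(+0.65869) / (0.3562·(-0.98570)) = -0.44289 rad/s; magnitude 0.44289 rad/s.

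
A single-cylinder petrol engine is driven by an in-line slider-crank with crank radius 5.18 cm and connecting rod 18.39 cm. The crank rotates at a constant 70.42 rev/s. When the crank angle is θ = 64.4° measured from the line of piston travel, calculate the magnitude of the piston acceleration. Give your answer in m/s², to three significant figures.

2570

ω = 2π·70.4 = 442.5 rad/s
x(θ) = r cosθ + √(L² − r² sin²θ); with ω constant, a = ω²·d²x/dθ².
d²x/dθ² = −r cosθ − r²(cos2θ)/√u − r⁴ sin²2θ/(4u^{3/2}),  u = L² − r² sin²θ = 0.0316369 m².
Substituting r = 0.0518 m, L = 0.1839 m, θ = 64.4°: d²x/dθ² = -0.013124 m.
a = ω²·d²x/dθ² = (442.5)²·(-0.013124) = -2569.2 m/s²;  |a| = 2569.2 m/s².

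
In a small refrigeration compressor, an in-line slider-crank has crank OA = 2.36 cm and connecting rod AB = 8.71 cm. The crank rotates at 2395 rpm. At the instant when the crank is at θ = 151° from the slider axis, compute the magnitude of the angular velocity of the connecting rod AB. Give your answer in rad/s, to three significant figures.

60.0

ω = 250.8 rad/s (converted from 2395 rpm).
The rod makes angle φ with the slider axis where L sinφ = r sinθ; differentiating, L cosφ·φ̇ = r ω cosθ.
L cosφ = √(L² − r² sin²θ) = 0.086345 m.
|ω_rod| = r ω |cosθ| / √(L² − r² sin²θ) = 0.0236·250.8·0.87462/0.086345 = 59.955 rad/s.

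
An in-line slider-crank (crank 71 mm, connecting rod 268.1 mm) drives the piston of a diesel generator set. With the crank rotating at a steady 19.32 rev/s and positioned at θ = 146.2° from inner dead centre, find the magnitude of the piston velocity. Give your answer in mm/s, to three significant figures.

3730

ω = 2π·19.3 = 121.4 rad/s
For an in-line slider-crank, x = r cosθ + √(L² − r² sin²θ), so v = −rω sinθ·[1 + r cosθ/√(L² − r² sin²θ)].
With r = 0.071 m, L = 0.2681 m, θ = 146.2°: √(L² − r² sin²θ) = 0.26517 m.
v = −0.071·121.4·0.55630·[1 + 0.071·-0.83098/0.26517] = -3.7278 m/s.
|v| = 3.7278 m/s = 3727.8 mm/s.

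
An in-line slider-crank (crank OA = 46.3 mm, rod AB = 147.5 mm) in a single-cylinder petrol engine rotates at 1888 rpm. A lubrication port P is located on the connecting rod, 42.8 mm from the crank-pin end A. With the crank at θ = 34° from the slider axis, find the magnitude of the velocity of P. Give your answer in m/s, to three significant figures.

7.71

ω = 197.7 rad/s.  Crank-pin speed |V_A| = rω = 9.154 m/s, perpendicular to OA.
Rod angle: sinφ = −(r/L) sinθ ⇒ φ = -10.109°; ω_rod = −rω cosθ/√(L²−r²sin²θ) = -52.262 rad/s.
V_P = V_A + ω_rod × AP, with AP = 0.0428 m along the rod.
Components: V_Px = −rω sinθ − a·ω_rod·sinφ = -5.5115 m/s;  V_Py = rω cosθ + a·ω_rod·cosφ = +5.3869 m/s.
|V_P| = √(V_Px² + V_Py²) = 7.7068 m/s.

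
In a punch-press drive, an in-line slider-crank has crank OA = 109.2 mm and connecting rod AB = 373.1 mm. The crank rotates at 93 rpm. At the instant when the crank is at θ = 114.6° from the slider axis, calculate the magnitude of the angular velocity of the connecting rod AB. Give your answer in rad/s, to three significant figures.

1.23

ω = 9.739 rad/s (converted from 93 rpm).
The rod makes angle φ with the slider axis where L sinφ = r sinθ; differentiating, L cosφ·φ̇ = r ω cosθ.
L cosφ = √(L² − r² sin²θ) = 0.35965 m.
|ω_rod| = r ω |cosθ| / √(L² − r² sin²θ) = 0.1092·9.739·0.41628/0.35965 = 1.231 rad/s.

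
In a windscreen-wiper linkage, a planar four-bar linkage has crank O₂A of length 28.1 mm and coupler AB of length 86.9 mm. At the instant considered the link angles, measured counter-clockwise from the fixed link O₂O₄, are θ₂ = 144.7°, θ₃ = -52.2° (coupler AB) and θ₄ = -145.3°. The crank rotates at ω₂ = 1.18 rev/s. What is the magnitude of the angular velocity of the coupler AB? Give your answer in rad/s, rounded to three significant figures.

ω₂ = 7.414 rad/s (from 1.18 rev/s).
Differentiating the loop-closure r₂e^{iθ₂}+r₃e^{iθ₃}=r₁+r₄e^{iθ₄} gives r₂ω₂e^{iθ₂}+r₃ω₃e^{iθ₃}=r₄ω₄e^{iθ₄}.
Eliminating the other unknown: ω₃ = r₂ω₂ sin(θ₄−θ₂) / [r₃ sin(θ₃−θ₄)].
Numerator sine = +0.93969; denominator sine = +0.99854.
Result = 0.0281·7.414·(+0.93969) / (0.0869·(+0.99854)) = +2.2562 rad/s; magnitude 2.2562 rad/s.

2.26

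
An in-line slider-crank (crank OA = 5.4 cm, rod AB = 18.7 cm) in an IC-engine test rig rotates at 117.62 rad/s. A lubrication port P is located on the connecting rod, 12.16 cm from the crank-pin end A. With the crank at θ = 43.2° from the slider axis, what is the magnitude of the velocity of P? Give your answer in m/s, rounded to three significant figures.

5.21

ω = 117.6 rad/s.  Crank-pin speed |V_A| = rω = 6.3515 m/s, perpendicular to OA.
Rod angle: sinφ = −(r/L) sinθ ⇒ φ = -11.401°; ω_rod = −rω cosθ/√(L²−r²sin²θ) = -25.258 rad/s.
V_P = V_A + ω_rod × AP, with AP = 0.1216 m along the rod.
Components: V_Px = −rω sinθ − a·ω_rod·sinφ = -4.955 m/s;  V_Py = rω cosθ + a·ω_rod·cosφ = +1.6193 m/s.
|V_P| = √(V_Px² + V_Py²) = 5.2129 m/s.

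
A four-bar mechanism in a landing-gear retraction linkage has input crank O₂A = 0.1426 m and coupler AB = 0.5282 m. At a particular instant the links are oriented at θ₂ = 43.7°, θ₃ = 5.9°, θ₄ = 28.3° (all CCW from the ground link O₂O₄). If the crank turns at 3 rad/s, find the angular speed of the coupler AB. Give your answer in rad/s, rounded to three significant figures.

0.564

ω₂ = 3 rad/s
Differentiating the loop-closure r₂e^{iθ₂}+r₃e^{iθ₃}=r₁+r₄e^{iθ₄} gives r₂ω₂e^{iθ₂}+r₃ω₃e^{iθ₃}=r₄ω₄e^{iθ₄}.
Eliminating the other unknown: ω₃ = r₂ω₂ sin(θ₄−θ₂) / [r₃ sin(θ₃−θ₄)].
Numerator sine = -0.26556; denominator sine = -0.38107.
Result = 0.1426·3·(-0.26556) / (0.5282·(-0.38107)) = +0.56441 rad/s; magnitude 0.56441 rad/s.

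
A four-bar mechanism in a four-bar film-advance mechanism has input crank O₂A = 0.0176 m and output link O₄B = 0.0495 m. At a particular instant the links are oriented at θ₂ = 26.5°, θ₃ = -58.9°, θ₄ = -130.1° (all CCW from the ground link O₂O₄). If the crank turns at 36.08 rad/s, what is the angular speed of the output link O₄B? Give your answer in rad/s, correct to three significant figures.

13.5

ω₂ = 36.08 rad/s
Differentiating the loop-closure r₂e^{iθ₂}+r₃e^{iθ₃}=r₁+r₄e^{iθ₄} gives r₂ω₂e^{iθ₂}+r₃ω₃e^{iθ₃}=r₄ω₄e^{iθ₄}.
Eliminating the other unknown: ω₄ = r₂ω₂ sin(θ₂−θ₃) / [r₄ sin(θ₄−θ₃)].
Numerator sine = +0.99678; denominator sine = -0.94665.
Result = 0.0176·36.08·(+0.99678) / (0.0495·(-0.94665)) = -13.508 rad/s; magnitude 13.508 rad/s.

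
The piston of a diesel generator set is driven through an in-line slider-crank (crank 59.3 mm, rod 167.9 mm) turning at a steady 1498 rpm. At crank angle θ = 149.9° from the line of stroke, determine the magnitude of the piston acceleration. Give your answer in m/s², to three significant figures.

990

ω = 2π·1498/60 = 156.9 rad/s
x(θ) = r cosθ + √(L² − r² sin²θ); with ω constant, a = ω²·d²x/dθ².
d²x/dθ² = −r cosθ − r²(cos2θ)/√u − r⁴ sin²2θ/(4u^{3/2}),  u = L² − r² sin²θ = 0.027306 m².
Substituting r = 0.0593 m, L = 0.1679 m, θ = 149.9°: d²x/dθ² = +0.040212 m.
a = ω²·d²x/dθ² = (156.9)²·(+0.040212) = +989.54 m/s²;  |a| = 989.54 m/s².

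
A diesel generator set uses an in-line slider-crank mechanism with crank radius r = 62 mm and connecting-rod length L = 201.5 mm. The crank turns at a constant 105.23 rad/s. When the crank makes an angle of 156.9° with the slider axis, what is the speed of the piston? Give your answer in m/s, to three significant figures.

ω = 105.2 rad/s
For an in-line slider-crank, x = r cosθ + √(L² − r² sin²θ), so v = −rω sinθ·[1 + r cosθ/√(L² − r² sin²θ)].
With r = 0.062 m, L = 0.2015 m, θ = 156.9°: √(L² − r² sin²θ) = 0.20003 m.
v = −0.062·105.2·0.39234·[1 + 0.062·-0.91982/0.20003] = -1.8299 m/s.
|v| = 1.8299 m/s.

1.83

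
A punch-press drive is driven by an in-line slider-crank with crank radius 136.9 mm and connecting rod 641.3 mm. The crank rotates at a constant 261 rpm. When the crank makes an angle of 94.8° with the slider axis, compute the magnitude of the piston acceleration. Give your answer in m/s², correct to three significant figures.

30.6

ω = 2π·261/60 = 27.33 rad/s
x(θ) = r cosθ + √(L² − r² sin²θ); with ω constant, a = ω²·d²x/dθ².
d²x/dθ² = −r cosθ − r²(cos2θ)/√u − r⁴ sin²2θ/(4u^{3/2}),  u = L² − r² sin²θ = 0.392655 m².
Substituting r = 0.1369 m, L = 0.6413 m, θ = 94.8°: d²x/dθ² = +0.040936 m.
a = ω²·d²x/dθ² = (27.33)²·(+0.040936) = +30.58 m/s²;  |a| = 30.58 m/s².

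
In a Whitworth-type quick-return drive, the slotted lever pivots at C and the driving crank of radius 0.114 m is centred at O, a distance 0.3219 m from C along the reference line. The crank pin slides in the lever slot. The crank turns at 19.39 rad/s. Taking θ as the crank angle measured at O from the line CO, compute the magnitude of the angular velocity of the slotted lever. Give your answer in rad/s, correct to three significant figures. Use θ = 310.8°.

ω = 19.39 rad/s
Crank pin A relative to C: A = (d + r cosθ, r sinθ); lever angle φ = atan2(r sinθ, d + r cosθ).
Differentiating tanφ: φ̇ = rω(d cosθ + r)/(d² + r² + 2dr cosθ).
d² + r² + 2dr cosθ = |CA|² = 0.164572 m²;  d cosθ + r = +0.32434 m.
|ω_lever| = |0.114·19.39·+0.32434| / 0.164572 = 4.3563 rad/s.

4.36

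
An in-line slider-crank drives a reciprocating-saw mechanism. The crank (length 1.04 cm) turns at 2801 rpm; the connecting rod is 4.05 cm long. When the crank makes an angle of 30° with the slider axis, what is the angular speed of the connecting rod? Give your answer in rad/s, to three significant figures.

ω = 293.3 rad/s (converted from 2801 rpm).
The rod makes angle φ with the slider axis where L sinφ = r sinθ; differentiating, L cosφ·φ̇ = r ω cosθ.
L cosφ = √(L² − r² sin²θ) = 0.040165 m.
|ω_rod| = r ω |cosθ| / √(L² − r² sin²θ) = 0.0104·293.3·0.86603/0.040165 = 65.775 rad/s.

65.8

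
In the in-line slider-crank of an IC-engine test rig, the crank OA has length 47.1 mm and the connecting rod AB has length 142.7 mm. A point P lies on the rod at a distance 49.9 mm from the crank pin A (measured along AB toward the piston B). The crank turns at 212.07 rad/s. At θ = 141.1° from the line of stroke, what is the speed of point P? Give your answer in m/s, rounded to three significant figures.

ω = 212.1 rad/s.  Crank-pin speed |V_A| = rω = 9.9885 m/s, perpendicular to OA.
Rod angle: sinφ = −(r/L) sinθ ⇒ φ = -11.962°; ω_rod = −rω cosθ/√(L²−r²sin²θ) = +55.683 rad/s.
V_P = V_A + ω_rod × AP, with AP = 0.0499 m along the rod.
Components: V_Px = −rω sinθ − a·ω_rod·sinφ = -5.6965 m/s;  V_Py = rω cosθ + a·ω_rod·cosφ = -5.0552 m/s.
|V_P| = √(V_Px² + V_Py²) = 7.6161 m/s.

7.62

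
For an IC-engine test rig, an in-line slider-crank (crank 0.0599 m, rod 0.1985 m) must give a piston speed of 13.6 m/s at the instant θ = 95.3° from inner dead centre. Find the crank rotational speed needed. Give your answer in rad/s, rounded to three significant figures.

235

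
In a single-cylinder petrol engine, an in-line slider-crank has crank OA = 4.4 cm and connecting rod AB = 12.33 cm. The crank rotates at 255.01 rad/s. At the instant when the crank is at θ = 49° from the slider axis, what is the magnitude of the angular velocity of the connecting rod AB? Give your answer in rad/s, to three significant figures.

62.0

ω = 255 rad/s
The rod makes angle φ with the slider axis where L sinφ = r sinθ; differentiating, L cosφ·φ̇ = r ω cosθ.
L cosφ = √(L² − r² sin²θ) = 0.11874 m.
|ω_rod| = r ω |cosθ| / √(L² − r² sin²θ) = 0.044·255·0.65606/0.11874 = 61.993 rad/s.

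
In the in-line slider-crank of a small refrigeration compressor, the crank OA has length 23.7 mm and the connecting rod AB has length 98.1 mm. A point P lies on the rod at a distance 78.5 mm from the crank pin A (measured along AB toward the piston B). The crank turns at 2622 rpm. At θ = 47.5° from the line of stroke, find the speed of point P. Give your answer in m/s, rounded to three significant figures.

ω = 274.6 rad/s.  Crank-pin speed |V_A| = rω = 6.5074 m/s, perpendicular to OA.
Rod angle: sinφ = −(r/L) sinθ ⇒ φ = -10.260°; ω_rod = −rω cosθ/√(L²−r²sin²θ) = -45.543 rad/s.
V_P = V_A + ω_rod × AP, with AP = 0.0785 m along the rod.
Components: V_Px = −rω sinθ − a·ω_rod·sinφ = -5.4346 m/s;  V_Py = rω cosθ + a·ω_rod·cosφ = +0.87838 m/s.
|V_P| = √(V_Px² + V_Py²) = 5.5051 m/s.

5.51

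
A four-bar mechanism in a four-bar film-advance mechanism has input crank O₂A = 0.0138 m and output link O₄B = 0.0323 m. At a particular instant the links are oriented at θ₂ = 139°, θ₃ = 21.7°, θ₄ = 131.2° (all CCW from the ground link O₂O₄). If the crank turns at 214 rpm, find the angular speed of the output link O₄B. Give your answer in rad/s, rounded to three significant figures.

ω₂ = 22.41 rad/s (from 214 rpm).
Differentiating the loop-closure r₂e^{iθ₂}+r₃e^{iθ₃}=r₁+r₄e^{iθ₄} gives r₂ω₂e^{iθ₂}+r₃ω₃e^{iθ₃}=r₄ω₄e^{iθ₄}.
Eliminating the other unknown: ω₄ = r₂ω₂ sin(θ₂−θ₃) / [r₄ sin(θ₄−θ₃)].
Numerator sine = +0.88862; denominator sine = +0.94264.
Result = 0.0138·22.41·(+0.88862) / (0.0323·(+0.94264)) = +9.0258 rad/s; magnitude 9.0258 rad/s.

9.03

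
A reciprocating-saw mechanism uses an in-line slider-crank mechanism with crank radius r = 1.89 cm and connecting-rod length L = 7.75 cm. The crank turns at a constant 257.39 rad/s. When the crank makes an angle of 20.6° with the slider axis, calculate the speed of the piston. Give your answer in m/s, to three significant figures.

ω = 257.4 rad/s
For an in-line slider-crank, x = r cosθ + √(L² − r² sin²θ), so v = −rω sinθ·[1 + r cosθ/√(L² − r² sin²θ)].
With r = 0.0189 m, L = 0.0775 m, θ = 20.6°: √(L² − r² sin²θ) = 0.077214 m.
v = −0.0189·257.4·0.35184·[1 + 0.0189·0.93606/0.077214] = -2.1038 m/s.
|v| = 2.1038 m/s.

2.10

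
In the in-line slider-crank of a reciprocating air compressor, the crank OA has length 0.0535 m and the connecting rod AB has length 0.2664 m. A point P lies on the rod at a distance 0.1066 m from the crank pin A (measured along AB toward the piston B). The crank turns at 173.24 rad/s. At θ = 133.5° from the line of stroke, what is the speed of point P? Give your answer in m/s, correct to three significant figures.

ω = 173.2 rad/s.  Crank-pin speed |V_A| = rω = 9.2683 m/s, perpendicular to OA.
Rod angle: sinφ = −(r/L) sinθ ⇒ φ = -8.376°; ω_rod = −rω cosθ/√(L²−r²sin²θ) = +24.207 rad/s.
V_P = V_A + ω_rod × AP, with AP = 0.1066 m along the rod.
Components: V_Px = −rω sinθ − a·ω_rod·sinφ = -6.3471 m/s;  V_Py = rω cosθ + a·ω_rod·cosφ = -3.827 m/s.
|V_P| = √(V_Px² + V_Py²) = 7.4116 m/s.

7.41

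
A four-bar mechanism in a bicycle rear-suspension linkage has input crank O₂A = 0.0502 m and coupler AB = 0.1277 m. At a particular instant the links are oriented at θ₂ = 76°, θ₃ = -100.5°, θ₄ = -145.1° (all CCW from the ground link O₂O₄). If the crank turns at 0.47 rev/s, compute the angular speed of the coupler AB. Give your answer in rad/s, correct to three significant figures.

1.09

ω₂ = 2.953 rad/s (from 0.47 rev/s).
Differentiating the loop-closure r₂e^{iθ₂}+r₃e^{iθ₃}=r₁+r₄e^{iθ₄} gives r₂ω₂e^{iθ₂}+r₃ω₃e^{iθ₃}=r₄ω₄e^{iθ₄}.
Eliminating the other unknown: ω₃ = r₂ω₂ sin(θ₄−θ₂) / [r₃ sin(θ₃−θ₄)].
Numerator sine = +0.65738; denominator sine = +0.70215.
Result = 0.0502·2.953·(+0.65738) / (0.1277·(+0.70215)) = +1.0869 rad/s; magnitude 1.0869 rad/s.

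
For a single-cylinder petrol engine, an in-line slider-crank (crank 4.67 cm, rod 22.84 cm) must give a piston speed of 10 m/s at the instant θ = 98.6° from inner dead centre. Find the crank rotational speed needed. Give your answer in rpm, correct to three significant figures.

2130

For an in-line slider-crank, |v_piston| = rω|sinθ|·[1 + r cosθ/√(L² − r² sin²θ)].
With r = 0.0467 m, L = 0.2284 m, θ = 98.6°: the bracketed kinematic factor |dx/dθ| = 0.044733 m.
ω = v/|dx/dθ| = 10/0.044733 = 223.55 rad/s.
N = 60ω/(2π) = 2134.7 rpm.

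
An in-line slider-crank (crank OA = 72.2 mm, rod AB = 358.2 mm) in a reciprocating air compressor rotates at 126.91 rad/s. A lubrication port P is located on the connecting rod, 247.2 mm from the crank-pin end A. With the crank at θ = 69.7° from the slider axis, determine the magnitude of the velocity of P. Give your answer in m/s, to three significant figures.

9.07

ω = 126.9 rad/s.  Crank-pin speed |V_A| = rω = 9.1629 m/s, perpendicular to OA.
Rod angle: sinφ = −(r/L) sinθ ⇒ φ = -10.897°; ω_rod = −rω cosθ/√(L²−r²sin²θ) = -9.0377 rad/s.
V_P = V_A + ω_rod × AP, with AP = 0.2472 m along the rod.
Components: V_Px = −rω sinθ − a·ω_rod·sinφ = -9.0161 m/s;  V_Py = rω cosθ + a·ω_rod·cosφ = +0.9851 m/s.
|V_P| = √(V_Px² + V_Py²) = 9.0698 m/s.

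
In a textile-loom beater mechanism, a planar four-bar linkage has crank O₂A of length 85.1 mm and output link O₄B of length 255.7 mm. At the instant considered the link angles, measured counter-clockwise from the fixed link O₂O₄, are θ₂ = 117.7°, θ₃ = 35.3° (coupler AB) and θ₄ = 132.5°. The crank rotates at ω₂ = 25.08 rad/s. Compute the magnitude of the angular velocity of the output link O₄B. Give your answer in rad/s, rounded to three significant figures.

8.34

ω₂ = 25.08 rad/s
Differentiating the loop-closure r₂e^{iθ₂}+r₃e^{iθ₃}=r₁+r₄e^{iθ₄} gives r₂ω₂e^{iθ₂}+r₃ω₃e^{iθ₃}=r₄ω₄e^{iθ₄}.
Eliminating the other unknown: ω₄ = r₂ω₂ sin(θ₂−θ₃) / [r₄ sin(θ₄−θ₃)].
Numerator sine = +0.99122; denominator sine = +0.99211.
Result = 0.0851·25.08·(+0.99122) / (0.2557·(+0.99211)) = +8.3394 rad/s; magnitude 8.3394 rad/s.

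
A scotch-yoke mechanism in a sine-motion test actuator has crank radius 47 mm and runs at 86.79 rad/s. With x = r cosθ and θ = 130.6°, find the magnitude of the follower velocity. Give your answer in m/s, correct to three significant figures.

3.10

ω = 86.79 rad/s
x = r cosθ ⇒ ẋ = −rω sinθ.
|v| = rω|sinθ| = 0.047·86.79·|sin 130.6°| = 3.0972 m/s.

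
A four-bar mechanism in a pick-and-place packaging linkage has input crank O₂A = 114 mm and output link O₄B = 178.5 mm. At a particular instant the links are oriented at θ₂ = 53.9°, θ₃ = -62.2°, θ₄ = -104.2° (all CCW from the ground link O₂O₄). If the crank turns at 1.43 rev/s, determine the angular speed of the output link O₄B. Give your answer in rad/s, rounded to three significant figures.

7.70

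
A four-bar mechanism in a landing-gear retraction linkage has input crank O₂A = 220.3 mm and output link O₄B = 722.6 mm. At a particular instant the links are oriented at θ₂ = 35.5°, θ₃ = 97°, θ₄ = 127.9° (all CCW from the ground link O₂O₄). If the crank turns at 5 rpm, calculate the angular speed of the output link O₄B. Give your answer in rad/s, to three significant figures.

ω₂ = 0.5236 rad/s (from 5 rpm).
Differentiating the loop-closure r₂e^{iθ₂}+r₃e^{iθ₃}=r₁+r₄e^{iθ₄} gives r₂ω₂e^{iθ₂}+r₃ω₃e^{iθ₃}=r₄ω₄e^{iθ₄}.
Eliminating the other unknown: ω₄ = r₂ω₂ sin(θ₂−θ₃) / [r₄ sin(θ₄−θ₃)].
Numerator sine = -0.87882; denominator sine = +0.51354.
Result = 0.2203·0.5236·(-0.87882) / (0.7226·(+0.51354)) = -0.27317 rad/s; magnitude 0.27317 rad/s.

0.273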